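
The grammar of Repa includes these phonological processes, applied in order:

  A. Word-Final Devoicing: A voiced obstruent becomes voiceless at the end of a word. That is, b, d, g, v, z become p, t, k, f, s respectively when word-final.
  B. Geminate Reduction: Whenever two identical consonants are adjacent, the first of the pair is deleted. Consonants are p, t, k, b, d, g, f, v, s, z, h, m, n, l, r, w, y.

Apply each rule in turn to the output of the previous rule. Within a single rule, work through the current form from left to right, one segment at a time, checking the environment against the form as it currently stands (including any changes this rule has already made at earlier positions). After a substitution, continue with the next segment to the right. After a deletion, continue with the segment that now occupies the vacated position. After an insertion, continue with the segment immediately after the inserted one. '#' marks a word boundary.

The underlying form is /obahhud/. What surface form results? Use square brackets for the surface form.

[obahut]

A Word-Final Devoicing: [obahhud] → [obahhut]
B Geminate Reduction: [obahhut] → [obahut]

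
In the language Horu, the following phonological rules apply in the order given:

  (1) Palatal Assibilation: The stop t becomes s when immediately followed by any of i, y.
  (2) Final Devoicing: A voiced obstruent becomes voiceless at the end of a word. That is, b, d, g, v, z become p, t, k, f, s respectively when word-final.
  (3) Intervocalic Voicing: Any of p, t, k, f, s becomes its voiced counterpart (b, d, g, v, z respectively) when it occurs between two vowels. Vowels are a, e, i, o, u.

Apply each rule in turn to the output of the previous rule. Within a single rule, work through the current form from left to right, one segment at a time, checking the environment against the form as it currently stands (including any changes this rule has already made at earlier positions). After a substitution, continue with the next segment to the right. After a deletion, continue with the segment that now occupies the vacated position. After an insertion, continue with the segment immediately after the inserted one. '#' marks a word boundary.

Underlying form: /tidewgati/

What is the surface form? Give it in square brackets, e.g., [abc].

(1) Palatal Assibilation: [tidewgati] → [sidewgasi]
(2) Final Devoicing: no change — [sidewgasi]
(3) Intervocalic Voicing: [sidewgasi] → [sidewgazi]

[sidewgazi]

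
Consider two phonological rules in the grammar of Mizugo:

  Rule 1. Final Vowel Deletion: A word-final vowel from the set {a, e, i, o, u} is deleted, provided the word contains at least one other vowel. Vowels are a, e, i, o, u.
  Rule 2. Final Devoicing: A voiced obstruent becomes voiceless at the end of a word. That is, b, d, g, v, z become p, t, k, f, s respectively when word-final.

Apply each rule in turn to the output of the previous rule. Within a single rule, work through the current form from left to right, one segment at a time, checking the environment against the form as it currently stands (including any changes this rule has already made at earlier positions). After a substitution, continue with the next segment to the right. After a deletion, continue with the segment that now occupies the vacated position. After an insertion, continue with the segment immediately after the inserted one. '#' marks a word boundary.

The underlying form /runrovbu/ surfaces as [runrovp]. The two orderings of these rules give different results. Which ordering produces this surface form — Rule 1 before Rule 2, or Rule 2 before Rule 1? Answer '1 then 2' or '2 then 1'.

1 then 2

Order 1 then 2:
  1 Final Vowel Deletion: [runrovbu] → [runrovb]
  2 Final Devoicing: [runrovb] → [runrovp]
  result: [runrovp]
Order 2 then 1:
  2 Final Devoicing: no change — [runrovbu]
  1 Final Vowel Deletion: [runrovbu] → [runrovb]
  result: [runrovb]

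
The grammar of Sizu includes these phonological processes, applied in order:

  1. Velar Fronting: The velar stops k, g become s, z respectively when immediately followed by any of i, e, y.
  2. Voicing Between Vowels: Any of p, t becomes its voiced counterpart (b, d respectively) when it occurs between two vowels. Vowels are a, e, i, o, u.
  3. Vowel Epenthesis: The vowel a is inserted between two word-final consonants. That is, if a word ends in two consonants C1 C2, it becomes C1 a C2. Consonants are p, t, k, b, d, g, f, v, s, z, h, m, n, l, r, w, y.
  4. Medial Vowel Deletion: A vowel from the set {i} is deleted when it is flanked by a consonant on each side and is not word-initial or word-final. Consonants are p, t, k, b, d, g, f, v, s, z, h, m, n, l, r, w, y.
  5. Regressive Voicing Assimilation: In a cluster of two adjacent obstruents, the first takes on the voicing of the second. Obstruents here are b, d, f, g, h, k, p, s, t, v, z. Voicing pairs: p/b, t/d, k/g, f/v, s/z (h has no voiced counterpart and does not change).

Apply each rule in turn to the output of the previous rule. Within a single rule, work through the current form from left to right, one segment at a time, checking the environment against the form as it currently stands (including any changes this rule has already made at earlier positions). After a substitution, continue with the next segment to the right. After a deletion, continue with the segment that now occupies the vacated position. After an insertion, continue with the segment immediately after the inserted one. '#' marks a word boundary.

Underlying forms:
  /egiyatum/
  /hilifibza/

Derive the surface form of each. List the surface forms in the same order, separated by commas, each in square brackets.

[ezyadum], [hlvbza]

/egiyatum/:
  1 Velar Fronting: [egiyatum] → [eziyatum]
  2 Voicing Between Vowels: [eziyatum] → [eziyadum]
  3 Vowel Epenthesis: no change — [eziyadum]
  4 Medial Vowel Deletion: [eziyadum] → [ezyadum]
  5 Regressive Voicing Assimilation: no change — [ezyadum]
/hilifibza/:
  1 Velar Fronting: no change — [hilifibza]
  2 Voicing Between Vowels: no change — [hilifibza]
  3 Vowel Epenthesis: no change — [hilifibza]
  4 Medial Vowel Deletion: [hilifibza] → [hlfbza]
  5 Regressive Voicing Assimilation: [hlfbza] → [hlvbza]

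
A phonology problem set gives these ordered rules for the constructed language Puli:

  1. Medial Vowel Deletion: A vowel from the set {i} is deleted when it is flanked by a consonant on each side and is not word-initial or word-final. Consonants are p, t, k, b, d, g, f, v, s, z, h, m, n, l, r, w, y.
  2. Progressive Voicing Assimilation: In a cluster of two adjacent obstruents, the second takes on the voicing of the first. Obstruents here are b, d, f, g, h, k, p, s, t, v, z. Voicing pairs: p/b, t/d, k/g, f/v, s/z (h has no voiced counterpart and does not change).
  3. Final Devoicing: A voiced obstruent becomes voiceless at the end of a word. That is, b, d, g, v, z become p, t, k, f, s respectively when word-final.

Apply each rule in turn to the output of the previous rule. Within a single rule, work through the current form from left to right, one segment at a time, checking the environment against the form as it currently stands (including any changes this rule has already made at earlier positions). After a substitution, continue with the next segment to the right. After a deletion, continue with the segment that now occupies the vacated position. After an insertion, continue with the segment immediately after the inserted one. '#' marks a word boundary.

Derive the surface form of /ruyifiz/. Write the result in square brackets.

1 Medial Vowel Deletion: [ruyifiz] → [ruyfz]
2 Progressive Voicing Assimilation: [ruyfz] → [ruyfs]
3 Final Devoicing: no change — [ruyfs]

[ruyfs]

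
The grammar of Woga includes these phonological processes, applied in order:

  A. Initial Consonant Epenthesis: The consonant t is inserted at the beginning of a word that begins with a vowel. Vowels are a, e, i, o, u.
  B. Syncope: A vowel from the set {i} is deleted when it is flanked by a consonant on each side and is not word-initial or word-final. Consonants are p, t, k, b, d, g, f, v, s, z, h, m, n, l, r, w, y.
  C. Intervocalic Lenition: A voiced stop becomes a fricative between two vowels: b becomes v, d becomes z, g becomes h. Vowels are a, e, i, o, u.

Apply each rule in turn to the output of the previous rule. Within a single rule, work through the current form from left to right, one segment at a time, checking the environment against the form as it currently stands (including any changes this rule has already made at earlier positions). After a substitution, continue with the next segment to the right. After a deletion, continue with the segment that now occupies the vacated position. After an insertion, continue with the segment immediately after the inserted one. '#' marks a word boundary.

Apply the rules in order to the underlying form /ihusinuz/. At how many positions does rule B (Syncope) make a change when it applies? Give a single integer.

A Initial Consonant Epenthesis: [ihusinuz] → [tihusinuz]
B Syncope: [tihusinuz] → [thusnuz]
C Intervocalic Lenition: no change — [thusnuz]
Rule B changed 2 position(s).

2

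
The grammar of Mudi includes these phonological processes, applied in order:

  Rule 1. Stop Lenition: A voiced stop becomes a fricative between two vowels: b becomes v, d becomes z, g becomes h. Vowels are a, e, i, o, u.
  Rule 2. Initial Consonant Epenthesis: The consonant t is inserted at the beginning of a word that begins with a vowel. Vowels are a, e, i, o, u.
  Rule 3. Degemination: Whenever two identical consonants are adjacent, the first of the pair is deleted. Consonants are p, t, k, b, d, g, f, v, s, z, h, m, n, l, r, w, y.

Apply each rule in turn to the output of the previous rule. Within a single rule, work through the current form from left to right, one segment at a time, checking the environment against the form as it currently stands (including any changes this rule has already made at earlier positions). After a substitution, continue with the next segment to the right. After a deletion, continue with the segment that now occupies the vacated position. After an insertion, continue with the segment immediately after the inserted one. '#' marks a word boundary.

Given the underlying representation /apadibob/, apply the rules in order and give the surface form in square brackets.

[tapazivob]

Rule 1 Stop Lenition: [apadibob] → [apazivob]
Rule 2 Initial Consonant Epenthesis: [apazivob] → [tapazivob]
Rule 3 Degemination: no change — [tapazivob]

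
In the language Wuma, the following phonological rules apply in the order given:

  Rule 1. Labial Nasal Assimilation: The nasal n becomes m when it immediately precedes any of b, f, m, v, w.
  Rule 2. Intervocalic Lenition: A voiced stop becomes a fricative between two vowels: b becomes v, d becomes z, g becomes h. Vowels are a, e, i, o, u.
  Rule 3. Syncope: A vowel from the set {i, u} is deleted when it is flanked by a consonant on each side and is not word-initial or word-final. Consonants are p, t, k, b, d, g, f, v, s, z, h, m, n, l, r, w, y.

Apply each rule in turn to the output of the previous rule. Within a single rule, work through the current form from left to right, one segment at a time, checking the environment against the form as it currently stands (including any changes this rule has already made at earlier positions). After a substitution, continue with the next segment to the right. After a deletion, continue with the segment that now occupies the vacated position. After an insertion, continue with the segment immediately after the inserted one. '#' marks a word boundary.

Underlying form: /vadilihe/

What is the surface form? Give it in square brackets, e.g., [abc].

Rule 1 Labial Nasal Assimilation: no change — [vadilihe]
Rule 2 Intervocalic Lenition: [vadilihe] → [vazilihe]
Rule 3 Syncope: [vazilihe] → [vazlhe]

[vazlhe]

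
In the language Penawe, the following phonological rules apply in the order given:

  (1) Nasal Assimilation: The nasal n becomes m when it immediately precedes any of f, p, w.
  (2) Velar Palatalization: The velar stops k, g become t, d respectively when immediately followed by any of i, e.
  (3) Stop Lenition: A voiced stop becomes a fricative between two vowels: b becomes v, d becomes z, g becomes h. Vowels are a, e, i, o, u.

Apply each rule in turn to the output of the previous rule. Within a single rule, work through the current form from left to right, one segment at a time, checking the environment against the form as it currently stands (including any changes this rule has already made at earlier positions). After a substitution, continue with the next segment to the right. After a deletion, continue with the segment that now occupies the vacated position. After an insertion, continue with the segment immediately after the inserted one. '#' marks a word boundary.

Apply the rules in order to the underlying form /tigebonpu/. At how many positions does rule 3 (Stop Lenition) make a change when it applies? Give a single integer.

2

(1) Nasal Assimilation: [tigebonpu] → [tigebompu]
(2) Velar Palatalization: [tigebompu] → [tidebompu]
(3) Stop Lenition: [tidebompu] → [tizevompu]
Rule 3 changed 2 position(s).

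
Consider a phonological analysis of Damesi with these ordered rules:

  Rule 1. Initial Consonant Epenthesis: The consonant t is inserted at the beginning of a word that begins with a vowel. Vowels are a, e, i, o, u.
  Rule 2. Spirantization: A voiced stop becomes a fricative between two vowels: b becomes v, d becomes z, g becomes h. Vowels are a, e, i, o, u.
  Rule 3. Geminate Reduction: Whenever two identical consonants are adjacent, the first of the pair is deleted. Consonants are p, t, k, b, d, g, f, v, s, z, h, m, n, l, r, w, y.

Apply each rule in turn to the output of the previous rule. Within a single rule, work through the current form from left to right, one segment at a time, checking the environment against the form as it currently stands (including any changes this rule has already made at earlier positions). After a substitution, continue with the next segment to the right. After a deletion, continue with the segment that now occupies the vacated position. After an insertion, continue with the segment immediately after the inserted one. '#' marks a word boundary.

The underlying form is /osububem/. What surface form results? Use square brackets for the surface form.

Rule 1 Initial Consonant Epenthesis: [osububem] → [tosububem]
Rule 2 Spirantization: [tosububem] → [tosuvuvem]
Rule 3 Geminate Reduction: no change — [tosuvuvem]

[tosuvuvem]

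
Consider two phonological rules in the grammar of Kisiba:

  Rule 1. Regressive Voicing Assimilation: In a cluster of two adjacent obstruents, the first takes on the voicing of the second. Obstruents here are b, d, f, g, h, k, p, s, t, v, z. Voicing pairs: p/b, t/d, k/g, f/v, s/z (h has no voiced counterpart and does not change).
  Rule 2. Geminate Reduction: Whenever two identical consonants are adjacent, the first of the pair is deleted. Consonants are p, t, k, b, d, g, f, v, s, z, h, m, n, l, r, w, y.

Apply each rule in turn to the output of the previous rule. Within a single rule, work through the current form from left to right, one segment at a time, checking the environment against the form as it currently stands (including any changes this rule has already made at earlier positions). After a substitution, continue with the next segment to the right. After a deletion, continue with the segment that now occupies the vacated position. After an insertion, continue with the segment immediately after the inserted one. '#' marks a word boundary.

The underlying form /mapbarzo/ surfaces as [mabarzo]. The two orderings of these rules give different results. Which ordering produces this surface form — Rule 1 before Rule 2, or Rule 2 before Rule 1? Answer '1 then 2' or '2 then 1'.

Order 1 then 2:
  1 Regressive Voicing Assimilation: [mapbarzo] → [mabbarzo]
  2 Geminate Reduction: [mabbarzo] → [mabarzo]
  result: [mabarzo]
Order 2 then 1:
  2 Geminate Reduction: no change — [mapbarzo]
  1 Regressive Voicing Assimilation: [mapbarzo] → [mabbarzo]
  result: [mabbarzo]

1 then 2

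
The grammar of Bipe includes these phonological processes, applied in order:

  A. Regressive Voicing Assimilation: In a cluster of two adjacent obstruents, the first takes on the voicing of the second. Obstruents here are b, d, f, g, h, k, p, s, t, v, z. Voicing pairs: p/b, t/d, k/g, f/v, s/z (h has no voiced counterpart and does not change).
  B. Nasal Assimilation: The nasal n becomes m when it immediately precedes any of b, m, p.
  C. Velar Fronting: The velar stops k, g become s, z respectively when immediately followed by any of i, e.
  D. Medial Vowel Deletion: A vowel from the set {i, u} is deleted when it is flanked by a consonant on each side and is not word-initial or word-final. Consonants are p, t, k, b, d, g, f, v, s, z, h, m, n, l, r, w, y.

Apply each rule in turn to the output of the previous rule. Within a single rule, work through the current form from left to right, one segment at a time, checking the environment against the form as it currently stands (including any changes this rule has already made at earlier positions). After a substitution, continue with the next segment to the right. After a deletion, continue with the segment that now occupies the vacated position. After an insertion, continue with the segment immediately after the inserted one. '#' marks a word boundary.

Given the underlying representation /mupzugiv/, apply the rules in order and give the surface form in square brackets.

[mbzzv]

A Regressive Voicing Assimilation: [mupzugiv] → [mubzugiv]
B Nasal Assimilation: no change — [mubzugiv]
C Velar Fronting: [mubzugiv] → [mubzuziv]
D Medial Vowel Deletion: [mubzuziv] → [mbzzv]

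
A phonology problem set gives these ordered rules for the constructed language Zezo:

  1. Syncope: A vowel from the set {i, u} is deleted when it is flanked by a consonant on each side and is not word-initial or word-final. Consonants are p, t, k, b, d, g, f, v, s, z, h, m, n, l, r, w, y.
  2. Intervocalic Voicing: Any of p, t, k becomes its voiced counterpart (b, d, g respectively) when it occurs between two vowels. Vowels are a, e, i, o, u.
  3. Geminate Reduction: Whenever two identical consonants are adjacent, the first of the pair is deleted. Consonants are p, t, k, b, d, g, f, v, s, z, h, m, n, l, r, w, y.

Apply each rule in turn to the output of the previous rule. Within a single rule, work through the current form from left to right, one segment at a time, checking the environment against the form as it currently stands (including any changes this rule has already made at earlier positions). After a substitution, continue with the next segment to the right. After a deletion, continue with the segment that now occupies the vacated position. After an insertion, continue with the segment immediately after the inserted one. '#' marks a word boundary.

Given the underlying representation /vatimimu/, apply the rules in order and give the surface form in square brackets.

1 Syncope: [vatimimu] → [vatmmu]
2 Intervocalic Voicing: no change — [vatmmu]
3 Geminate Reduction: [vatmmu] → [vatmu]

[vatmu]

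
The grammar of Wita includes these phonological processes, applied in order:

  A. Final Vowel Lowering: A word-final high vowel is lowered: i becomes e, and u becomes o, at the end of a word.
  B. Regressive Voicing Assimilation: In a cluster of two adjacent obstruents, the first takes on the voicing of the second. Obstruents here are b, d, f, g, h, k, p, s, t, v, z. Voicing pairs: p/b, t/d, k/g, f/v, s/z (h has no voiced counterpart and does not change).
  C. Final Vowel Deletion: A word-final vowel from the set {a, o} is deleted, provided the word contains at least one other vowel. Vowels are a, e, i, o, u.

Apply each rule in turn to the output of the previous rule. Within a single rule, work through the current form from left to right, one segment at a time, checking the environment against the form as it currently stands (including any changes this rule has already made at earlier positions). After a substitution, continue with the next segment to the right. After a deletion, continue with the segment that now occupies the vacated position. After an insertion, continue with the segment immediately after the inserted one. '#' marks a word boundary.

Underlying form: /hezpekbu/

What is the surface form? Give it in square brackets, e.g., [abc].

A Final Vowel Lowering: [hezpekbu] → [hezpekbo]
B Regressive Voicing Assimilation: [hezpekbo] → [hespegbo]
C Final Vowel Deletion: [hespegbo] → [hespegb]

[hespegb]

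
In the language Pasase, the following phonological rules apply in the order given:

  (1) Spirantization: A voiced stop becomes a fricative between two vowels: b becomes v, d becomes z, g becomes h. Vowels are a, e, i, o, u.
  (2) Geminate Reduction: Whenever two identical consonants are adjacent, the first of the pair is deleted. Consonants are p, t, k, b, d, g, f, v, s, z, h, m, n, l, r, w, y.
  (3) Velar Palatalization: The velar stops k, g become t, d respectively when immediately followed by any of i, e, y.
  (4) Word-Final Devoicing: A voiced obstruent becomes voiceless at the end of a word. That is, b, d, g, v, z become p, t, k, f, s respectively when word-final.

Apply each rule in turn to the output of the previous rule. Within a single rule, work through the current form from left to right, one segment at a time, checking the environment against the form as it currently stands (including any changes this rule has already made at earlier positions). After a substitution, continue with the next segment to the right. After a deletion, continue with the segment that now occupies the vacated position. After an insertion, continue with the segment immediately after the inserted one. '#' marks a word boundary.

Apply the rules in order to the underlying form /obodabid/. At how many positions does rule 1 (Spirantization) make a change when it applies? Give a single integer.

3

(1) Spirantization: [obodabid] → [ovozavid]
(2) Geminate Reduction: no change — [ovozavid]
(3) Velar Palatalization: no change — [ovozavid]
(4) Word-Final Devoicing: [ovozavid] → [ovozavit]
Rule 1 changed 3 position(s).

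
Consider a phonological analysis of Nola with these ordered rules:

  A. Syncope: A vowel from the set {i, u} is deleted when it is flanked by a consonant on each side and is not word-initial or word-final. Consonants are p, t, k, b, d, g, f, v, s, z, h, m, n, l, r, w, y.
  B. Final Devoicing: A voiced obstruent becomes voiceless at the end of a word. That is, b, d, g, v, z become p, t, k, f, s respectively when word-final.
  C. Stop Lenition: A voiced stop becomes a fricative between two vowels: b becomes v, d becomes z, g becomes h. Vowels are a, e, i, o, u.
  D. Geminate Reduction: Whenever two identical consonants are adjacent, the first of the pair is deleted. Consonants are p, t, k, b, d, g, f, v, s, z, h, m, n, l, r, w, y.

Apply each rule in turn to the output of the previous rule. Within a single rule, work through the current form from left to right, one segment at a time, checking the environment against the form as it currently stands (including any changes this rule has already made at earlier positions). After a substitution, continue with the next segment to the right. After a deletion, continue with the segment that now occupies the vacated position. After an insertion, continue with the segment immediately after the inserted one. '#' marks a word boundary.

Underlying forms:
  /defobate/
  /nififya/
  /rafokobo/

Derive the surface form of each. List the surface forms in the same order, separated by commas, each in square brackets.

[defovate], [nfya], [rafokovo]

/defobate/:
  A Syncope: no change — [defobate]
  B Final Devoicing: no change — [defobate]
  C Stop Lenition: [defobate] → [defovate]
  D Geminate Reduction: no change — [defovate]
/nififya/:
  A Syncope: [nififya] → [nffya]
  B Final Devoicing: no change — [nffya]
  C Stop Lenition: no change — [nffya]
  D Geminate Reduction: [nffya] → [nfya]
/rafokobo/:
  A Syncope: no change — [rafokobo]
  B Final Devoicing: no change — [rafokobo]
  C Stop Lenition: [rafokobo] → [rafokovo]
  D Geminate Reduction: no change — [rafokovo]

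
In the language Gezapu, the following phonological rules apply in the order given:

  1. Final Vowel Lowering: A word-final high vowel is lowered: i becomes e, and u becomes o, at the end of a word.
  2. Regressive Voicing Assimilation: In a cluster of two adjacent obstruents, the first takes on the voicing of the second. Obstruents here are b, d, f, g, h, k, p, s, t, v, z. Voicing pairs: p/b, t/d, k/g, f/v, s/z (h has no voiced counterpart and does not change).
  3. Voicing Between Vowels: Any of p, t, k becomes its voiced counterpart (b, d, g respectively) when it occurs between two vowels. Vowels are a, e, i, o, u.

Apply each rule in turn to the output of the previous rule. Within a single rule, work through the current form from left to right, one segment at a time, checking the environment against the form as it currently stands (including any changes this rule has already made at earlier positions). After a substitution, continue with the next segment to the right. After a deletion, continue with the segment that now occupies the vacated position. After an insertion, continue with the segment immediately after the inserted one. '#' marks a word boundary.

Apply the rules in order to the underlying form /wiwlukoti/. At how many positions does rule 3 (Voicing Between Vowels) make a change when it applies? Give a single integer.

2

1 Final Vowel Lowering: [wiwlukoti] → [wiwlukote]
2 Regressive Voicing Assimilation: no change — [wiwlukote]
3 Voicing Between Vowels: [wiwlukote] → [wiwlugode]
Rule 3 changed 2 position(s).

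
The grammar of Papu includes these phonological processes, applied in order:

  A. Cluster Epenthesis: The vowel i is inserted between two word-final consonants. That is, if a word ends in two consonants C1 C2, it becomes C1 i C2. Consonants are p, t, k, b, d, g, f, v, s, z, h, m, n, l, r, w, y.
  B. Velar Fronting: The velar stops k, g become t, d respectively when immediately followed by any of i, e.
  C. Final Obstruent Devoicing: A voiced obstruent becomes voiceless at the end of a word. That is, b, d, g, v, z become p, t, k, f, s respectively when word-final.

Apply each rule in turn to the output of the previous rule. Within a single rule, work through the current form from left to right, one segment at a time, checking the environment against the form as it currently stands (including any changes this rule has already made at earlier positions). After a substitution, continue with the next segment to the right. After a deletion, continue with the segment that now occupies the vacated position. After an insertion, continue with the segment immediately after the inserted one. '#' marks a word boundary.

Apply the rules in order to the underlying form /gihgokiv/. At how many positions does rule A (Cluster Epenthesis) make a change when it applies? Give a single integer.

0

A Cluster Epenthesis: no change — [gihgokiv]
B Velar Fronting: [gihgokiv] → [dihgotiv]
C Final Obstruent Devoicing: [dihgotiv] → [dihgotif]
Rule A changed 0 position(s).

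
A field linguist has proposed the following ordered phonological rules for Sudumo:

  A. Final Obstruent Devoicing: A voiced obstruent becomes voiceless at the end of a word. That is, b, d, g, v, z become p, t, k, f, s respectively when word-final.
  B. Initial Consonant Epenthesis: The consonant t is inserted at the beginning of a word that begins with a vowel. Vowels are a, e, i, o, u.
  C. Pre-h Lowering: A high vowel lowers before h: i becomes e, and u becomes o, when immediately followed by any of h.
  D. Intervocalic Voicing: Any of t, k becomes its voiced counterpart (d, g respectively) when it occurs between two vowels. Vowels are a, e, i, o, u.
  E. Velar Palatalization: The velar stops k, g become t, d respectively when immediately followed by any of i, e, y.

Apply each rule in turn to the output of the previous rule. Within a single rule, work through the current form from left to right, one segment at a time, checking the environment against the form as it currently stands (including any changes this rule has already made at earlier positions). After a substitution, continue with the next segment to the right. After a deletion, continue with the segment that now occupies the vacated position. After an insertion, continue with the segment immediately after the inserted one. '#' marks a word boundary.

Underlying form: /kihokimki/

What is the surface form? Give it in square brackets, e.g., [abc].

A Final Obstruent Devoicing: no change — [kihokimki]
B Initial Consonant Epenthesis: no change — [kihokimki]
C Pre-h Lowering: [kihokimki] → [kehokimki]
D Intervocalic Voicing: [kehokimki] → [kehogimki]
E Velar Palatalization: [kehogimki] → [tehodimti]

[tehodimti]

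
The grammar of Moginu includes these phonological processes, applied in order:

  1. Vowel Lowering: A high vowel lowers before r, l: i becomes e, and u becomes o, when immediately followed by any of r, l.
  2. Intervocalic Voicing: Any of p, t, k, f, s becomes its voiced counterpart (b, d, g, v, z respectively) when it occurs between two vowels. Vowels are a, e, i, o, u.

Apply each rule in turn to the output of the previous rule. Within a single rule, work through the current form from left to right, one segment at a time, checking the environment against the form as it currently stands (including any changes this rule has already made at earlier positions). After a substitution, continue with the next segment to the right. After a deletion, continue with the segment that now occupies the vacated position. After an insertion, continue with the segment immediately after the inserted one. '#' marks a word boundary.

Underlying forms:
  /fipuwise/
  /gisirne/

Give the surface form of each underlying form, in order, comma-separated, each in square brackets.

/fipuwise/:
  1 Vowel Lowering: no change — [fipuwise]
  2 Intervocalic Voicing: [fipuwise] → [fibuwize]
/gisirne/:
  1 Vowel Lowering: [gisirne] → [giserne]
  2 Intervocalic Voicing: [giserne] → [gizerne]

[fibuwize], [gizerne]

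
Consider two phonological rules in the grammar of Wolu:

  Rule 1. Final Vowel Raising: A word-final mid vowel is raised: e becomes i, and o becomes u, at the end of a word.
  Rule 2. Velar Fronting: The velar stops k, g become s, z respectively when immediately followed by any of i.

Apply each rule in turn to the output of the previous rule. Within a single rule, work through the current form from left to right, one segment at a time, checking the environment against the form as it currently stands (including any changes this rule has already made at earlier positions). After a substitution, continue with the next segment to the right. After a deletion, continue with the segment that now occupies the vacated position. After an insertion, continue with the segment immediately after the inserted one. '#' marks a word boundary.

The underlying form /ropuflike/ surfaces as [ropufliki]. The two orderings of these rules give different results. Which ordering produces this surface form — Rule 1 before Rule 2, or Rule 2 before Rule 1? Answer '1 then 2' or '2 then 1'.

Order 1 then 2:
  1 Final Vowel Raising: [ropuflike] → [ropufliki]
  2 Velar Fronting: [ropufliki] → [ropuflisi]
  result: [ropuflisi]
Order 2 then 1:
  2 Velar Fronting: no change — [ropuflike]
  1 Final Vowel Raising: [ropuflike] → [ropufliki]
  result: [ropufliki]

2 then 1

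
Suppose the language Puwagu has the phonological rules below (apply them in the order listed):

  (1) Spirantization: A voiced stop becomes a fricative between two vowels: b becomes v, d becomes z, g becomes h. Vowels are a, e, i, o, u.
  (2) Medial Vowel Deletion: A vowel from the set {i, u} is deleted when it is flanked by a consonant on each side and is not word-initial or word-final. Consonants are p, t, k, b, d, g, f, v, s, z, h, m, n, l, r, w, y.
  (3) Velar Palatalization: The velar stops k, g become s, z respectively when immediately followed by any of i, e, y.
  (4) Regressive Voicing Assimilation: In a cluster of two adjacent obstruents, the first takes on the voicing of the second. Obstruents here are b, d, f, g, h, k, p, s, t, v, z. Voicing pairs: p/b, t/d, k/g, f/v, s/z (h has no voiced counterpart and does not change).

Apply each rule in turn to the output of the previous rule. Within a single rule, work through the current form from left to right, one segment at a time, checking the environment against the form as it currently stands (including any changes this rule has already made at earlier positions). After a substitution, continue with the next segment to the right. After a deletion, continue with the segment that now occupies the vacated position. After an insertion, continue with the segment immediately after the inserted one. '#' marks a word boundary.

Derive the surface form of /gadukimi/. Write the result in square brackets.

(1) Spirantization: [gadukimi] → [gazukimi]
(2) Medial Vowel Deletion: [gazukimi] → [gazkmi]
(3) Velar Palatalization: no change — [gazkmi]
(4) Regressive Voicing Assimilation: [gazkmi] → [gaskmi]

[gaskmi]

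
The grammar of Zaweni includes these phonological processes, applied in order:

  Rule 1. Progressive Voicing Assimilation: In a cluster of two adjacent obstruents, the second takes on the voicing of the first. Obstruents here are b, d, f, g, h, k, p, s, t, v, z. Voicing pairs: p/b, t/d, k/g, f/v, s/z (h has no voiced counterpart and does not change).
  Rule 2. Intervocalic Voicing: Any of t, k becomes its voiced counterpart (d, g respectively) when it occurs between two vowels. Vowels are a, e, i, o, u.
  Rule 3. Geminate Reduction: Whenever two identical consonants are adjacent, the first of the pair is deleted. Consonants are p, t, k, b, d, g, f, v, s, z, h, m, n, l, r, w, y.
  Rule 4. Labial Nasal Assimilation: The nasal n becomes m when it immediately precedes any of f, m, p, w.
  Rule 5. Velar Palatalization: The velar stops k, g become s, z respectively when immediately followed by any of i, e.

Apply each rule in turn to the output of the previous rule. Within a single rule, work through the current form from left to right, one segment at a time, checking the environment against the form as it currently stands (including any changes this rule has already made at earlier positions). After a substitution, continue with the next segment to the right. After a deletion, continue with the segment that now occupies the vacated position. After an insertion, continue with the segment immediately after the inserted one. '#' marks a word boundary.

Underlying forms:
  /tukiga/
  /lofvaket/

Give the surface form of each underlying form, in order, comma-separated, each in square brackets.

/tukiga/:
  Rule 1 Progressive Voicing Assimilation: no change — [tukiga]
  Rule 2 Intervocalic Voicing: [tukiga] → [tugiga]
  Rule 3 Geminate Reduction: no change — [tugiga]
  Rule 4 Labial Nasal Assimilation: no change — [tugiga]
  Rule 5 Velar Palatalization: [tugiga] → [tuziga]
/lofvaket/:
  Rule 1 Progressive Voicing Assimilation: [lofvaket] → [loffaket]
  Rule 2 Intervocalic Voicing: [loffaket] → [loffaget]
  Rule 3 Geminate Reduction: [loffaget] → [lofaget]
  Rule 4 Labial Nasal Assimilation: no change — [lofaget]
  Rule 5 Velar Palatalization: [lofaget] → [lofazet]

[tuziga], [lofazet]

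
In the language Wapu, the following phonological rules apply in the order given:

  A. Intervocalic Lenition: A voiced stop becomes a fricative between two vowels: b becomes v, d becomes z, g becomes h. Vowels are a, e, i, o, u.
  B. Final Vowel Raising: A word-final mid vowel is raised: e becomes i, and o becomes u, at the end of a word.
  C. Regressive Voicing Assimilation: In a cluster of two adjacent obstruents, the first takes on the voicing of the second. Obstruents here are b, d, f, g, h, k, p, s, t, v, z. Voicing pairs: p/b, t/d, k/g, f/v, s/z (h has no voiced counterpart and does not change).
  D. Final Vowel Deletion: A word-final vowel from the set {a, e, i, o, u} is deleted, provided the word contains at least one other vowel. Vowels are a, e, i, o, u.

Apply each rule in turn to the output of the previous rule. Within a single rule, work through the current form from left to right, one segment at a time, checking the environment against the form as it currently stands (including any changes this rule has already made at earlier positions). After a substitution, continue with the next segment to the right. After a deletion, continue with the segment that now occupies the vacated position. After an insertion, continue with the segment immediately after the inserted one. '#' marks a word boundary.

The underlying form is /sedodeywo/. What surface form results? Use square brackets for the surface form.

A Intervocalic Lenition: [sedodeywo] → [sezozeywo]
B Final Vowel Raising: [sezozeywo] → [sezozeywu]
C Regressive Voicing Assimilation: no change — [sezozeywu]
D Final Vowel Deletion: [sezozeywu] → [sezozeyw]

[sezozeyw]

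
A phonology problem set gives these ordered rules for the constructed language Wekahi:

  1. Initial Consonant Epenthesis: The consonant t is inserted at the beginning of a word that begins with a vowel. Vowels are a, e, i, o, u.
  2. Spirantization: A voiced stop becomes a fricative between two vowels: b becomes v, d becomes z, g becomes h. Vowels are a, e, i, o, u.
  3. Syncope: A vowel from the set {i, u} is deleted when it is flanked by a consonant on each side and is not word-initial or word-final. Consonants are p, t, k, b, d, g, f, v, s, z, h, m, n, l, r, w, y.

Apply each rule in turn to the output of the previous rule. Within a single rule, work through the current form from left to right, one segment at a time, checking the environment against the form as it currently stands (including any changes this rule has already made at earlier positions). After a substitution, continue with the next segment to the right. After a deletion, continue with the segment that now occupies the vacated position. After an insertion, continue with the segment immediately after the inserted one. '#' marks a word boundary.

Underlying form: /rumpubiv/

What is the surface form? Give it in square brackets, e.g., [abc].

1 Initial Consonant Epenthesis: no change — [rumpubiv]
2 Spirantization: [rumpubiv] → [rumpuviv]
3 Syncope: [rumpuviv] → [rmpvv]

[rmpvv]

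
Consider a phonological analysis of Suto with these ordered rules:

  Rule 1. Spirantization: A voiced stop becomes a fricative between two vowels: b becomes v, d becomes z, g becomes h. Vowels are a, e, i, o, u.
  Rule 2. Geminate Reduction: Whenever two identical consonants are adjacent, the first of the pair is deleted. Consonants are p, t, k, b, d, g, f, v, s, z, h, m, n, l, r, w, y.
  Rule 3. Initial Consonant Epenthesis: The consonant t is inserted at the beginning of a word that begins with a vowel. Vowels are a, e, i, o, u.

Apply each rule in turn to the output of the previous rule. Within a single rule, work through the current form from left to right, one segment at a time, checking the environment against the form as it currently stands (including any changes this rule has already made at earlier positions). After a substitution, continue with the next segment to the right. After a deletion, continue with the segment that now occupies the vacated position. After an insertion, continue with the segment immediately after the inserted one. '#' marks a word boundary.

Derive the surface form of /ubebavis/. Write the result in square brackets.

Rule 1 Spirantization: [ubebavis] → [uvevavis]
Rule 2 Geminate Reduction: no change — [uvevavis]
Rule 3 Initial Consonant Epenthesis: [uvevavis] → [tuvevavis]

[tuvevavis]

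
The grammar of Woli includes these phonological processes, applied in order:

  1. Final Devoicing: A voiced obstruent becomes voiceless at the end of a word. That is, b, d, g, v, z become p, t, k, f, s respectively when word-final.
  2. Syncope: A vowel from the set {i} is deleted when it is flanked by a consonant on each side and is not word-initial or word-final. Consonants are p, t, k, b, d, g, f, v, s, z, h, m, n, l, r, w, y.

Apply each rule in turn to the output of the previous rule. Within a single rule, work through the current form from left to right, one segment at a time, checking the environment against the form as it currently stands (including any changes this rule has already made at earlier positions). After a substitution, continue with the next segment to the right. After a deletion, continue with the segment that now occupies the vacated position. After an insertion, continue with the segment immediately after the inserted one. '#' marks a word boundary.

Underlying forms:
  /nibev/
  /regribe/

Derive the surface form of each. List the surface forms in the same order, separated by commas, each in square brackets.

/nibev/:
  1 Final Devoicing: [nibev] → [nibef]
  2 Syncope: [nibef] → [nbef]
/regribe/:
  1 Final Devoicing: no change — [regribe]
  2 Syncope: [regribe] → [regrbe]

[nbef], [regrbe]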